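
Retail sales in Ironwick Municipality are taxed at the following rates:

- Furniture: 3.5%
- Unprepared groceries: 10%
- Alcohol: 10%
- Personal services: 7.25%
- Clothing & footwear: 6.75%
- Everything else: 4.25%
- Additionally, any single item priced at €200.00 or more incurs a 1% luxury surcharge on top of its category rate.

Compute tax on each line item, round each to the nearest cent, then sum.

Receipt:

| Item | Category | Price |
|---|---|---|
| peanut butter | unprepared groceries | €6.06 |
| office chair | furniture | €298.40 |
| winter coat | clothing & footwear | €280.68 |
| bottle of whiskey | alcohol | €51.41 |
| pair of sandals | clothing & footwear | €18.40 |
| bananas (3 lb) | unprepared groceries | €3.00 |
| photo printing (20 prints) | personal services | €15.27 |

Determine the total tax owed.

€43.58

Peanut butter €6.06: unprepared groceries → 10% → €0.61
Office chair €298.40: furniture → 3.5% + 1% surcharge = 4.5% → €13.43
Winter coat €280.68: clothing & footwear → 6.75% + 1% surcharge = 7.75% → €21.75
Bottle of whiskey €51.41: alcohol → 10% → €5.14
Pair of sandals €18.40: clothing & footwear → 6.75% → €1.24
Bananas (3 lb) €3.00: unprepared groceries → 10% → €0.30
Photo printing (20 prints) €15.27: personal services → 7.25% → €1.11
Total tax = €0.61 + €13.43 + €21.75 + €5.14 + €1.24 + €0.30 + €1.11 = €43.58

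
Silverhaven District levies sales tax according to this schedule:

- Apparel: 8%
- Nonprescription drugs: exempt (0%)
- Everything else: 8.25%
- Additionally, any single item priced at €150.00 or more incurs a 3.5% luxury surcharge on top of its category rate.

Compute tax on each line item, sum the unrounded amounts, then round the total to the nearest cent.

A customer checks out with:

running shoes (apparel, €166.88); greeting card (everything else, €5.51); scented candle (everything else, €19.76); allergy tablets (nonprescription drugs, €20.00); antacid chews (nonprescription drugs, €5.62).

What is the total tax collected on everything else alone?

€2.08

Greeting card €5.51: everything else → 8.25% → €0.454575
Scented candle €19.76: everything else → 8.25% → €1.6302
Tax on everything else: unrounded sum = €2.084775 → €2.08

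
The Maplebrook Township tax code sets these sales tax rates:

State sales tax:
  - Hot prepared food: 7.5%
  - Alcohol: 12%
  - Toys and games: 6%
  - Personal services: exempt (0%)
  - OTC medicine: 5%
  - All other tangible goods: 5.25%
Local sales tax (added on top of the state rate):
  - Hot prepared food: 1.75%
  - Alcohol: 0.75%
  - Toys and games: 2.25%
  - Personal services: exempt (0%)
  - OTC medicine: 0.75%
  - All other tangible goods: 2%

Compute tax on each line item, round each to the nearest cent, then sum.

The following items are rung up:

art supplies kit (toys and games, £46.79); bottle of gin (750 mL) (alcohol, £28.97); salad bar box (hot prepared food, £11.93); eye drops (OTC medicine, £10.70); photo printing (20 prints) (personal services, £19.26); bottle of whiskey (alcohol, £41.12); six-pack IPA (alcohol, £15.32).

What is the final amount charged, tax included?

£190.55

Art supplies kit £46.79: toys and games → 6% + 2.25% local = 8.25% → £3.86
Bottle of gin (750 mL) £28.97: alcohol → 12% + 0.75% local = 12.75% → £3.69
Salad bar box £11.93: hot prepared food → 7.5% + 1.75% local = 9.25% → £1.10
Eye drops £10.70: OTC medicine → 5% + 0.75% local = 5.75% → £0.62
Photo printing (20 prints) £19.26: personal services → 0% + 0% local = 0% → £0.00
Bottle of whiskey £41.12: alcohol → 12% + 0.75% local = 12.75% → £5.24
Six-pack IPA £15.32: alcohol → 12% + 0.75% local = 12.75% → £1.95
Subtotal = £174.09; tax = £16.46; total due = £190.55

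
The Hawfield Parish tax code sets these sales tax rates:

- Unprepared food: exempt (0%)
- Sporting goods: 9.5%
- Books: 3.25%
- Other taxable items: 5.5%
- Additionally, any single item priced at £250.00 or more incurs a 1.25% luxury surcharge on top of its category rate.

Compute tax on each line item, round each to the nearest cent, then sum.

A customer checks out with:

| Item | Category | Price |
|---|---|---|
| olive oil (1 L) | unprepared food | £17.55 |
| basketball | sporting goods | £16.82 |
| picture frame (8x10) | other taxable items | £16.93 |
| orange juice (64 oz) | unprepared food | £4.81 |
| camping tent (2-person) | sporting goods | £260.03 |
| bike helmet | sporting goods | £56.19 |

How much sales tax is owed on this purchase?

£35.82

Olive oil (1 L) £17.55: unprepared food → 0% → £0.00
Basketball £16.82: sporting goods → 9.5% → £1.60
Picture frame (8x10) £16.93: other taxable items → 5.5% → £0.93
Orange juice (64 oz) £4.81: unprepared food → 0% → £0.00
Camping tent (2-person) £260.03: sporting goods → 9.5% + 1.25% surcharge = 10.75% → £27.95
Bike helmet £56.19: sporting goods → 9.5% → £5.34
Total tax = £1.60 + £0.93 + £27.95 + £5.34 = £35.82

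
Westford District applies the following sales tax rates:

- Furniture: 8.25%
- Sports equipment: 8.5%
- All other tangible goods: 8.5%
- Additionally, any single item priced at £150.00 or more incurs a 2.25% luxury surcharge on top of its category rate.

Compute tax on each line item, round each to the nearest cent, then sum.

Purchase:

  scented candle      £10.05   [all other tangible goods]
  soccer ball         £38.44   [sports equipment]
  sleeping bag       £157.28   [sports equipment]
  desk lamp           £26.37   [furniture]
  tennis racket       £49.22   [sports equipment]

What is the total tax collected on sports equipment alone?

£24.36

Soccer ball £38.44: sports equipment → 8.5% → £3.27
Sleeping bag £157.28: sports equipment → 8.5% + 2.25% surcharge = 10.75% → £16.91
Tennis racket £49.22: sports equipment → 8.5% → £4.18
Tax on sports equipment = £3.27 + £16.91 + £4.18 = £24.36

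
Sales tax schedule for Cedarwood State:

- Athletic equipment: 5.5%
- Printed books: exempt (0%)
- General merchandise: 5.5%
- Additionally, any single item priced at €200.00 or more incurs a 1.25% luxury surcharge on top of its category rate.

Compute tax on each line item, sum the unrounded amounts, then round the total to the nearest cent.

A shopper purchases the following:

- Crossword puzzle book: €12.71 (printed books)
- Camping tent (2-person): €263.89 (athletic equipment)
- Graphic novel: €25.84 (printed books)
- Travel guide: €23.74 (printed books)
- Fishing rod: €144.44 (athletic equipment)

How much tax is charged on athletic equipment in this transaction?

€25.76

Camping tent (2-person) €263.89: athletic equipment → 5.5% + 1.25% surcharge = 6.75% → €17.812575
Fishing rod €144.44: athletic equipment → 5.5% → €7.9442
Tax on athletic equipment: unrounded sum = €25.756775 → €25.76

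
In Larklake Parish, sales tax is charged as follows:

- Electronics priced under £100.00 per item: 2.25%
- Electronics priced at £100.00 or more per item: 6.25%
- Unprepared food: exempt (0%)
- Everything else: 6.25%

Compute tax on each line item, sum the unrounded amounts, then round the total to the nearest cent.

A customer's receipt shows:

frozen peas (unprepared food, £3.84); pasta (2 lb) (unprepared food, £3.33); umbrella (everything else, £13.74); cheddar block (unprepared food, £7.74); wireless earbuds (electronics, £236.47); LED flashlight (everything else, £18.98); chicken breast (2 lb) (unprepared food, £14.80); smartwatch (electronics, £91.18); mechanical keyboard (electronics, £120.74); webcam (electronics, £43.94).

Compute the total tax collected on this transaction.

Frozen peas £3.84: unprepared food → 0% → £0.00
Pasta (2 lb) £3.33: unprepared food → 0% → £0.00
Umbrella £13.74: everything else → 6.25% → £0.85875
Cheddar block £7.74: unprepared food → 0% → £0.00
Wireless earbuds £236.47: electronics, £100.00 or more → 6.25% → £14.779375
LED flashlight £18.98: everything else → 6.25% → £1.18625
Chicken breast (2 lb) £14.80: unprepared food → 0% → £0.00
Smartwatch £91.18: electronics, under £100.00 → 2.25% → £2.05155
Mechanical keyboard £120.74: electronics, £100.00 or more → 6.25% → £7.54625
Webcam £43.94: electronics, under £100.00 → 2.25% → £0.98865
Unrounded tax sum = £27.410825 → £27.41

£27.41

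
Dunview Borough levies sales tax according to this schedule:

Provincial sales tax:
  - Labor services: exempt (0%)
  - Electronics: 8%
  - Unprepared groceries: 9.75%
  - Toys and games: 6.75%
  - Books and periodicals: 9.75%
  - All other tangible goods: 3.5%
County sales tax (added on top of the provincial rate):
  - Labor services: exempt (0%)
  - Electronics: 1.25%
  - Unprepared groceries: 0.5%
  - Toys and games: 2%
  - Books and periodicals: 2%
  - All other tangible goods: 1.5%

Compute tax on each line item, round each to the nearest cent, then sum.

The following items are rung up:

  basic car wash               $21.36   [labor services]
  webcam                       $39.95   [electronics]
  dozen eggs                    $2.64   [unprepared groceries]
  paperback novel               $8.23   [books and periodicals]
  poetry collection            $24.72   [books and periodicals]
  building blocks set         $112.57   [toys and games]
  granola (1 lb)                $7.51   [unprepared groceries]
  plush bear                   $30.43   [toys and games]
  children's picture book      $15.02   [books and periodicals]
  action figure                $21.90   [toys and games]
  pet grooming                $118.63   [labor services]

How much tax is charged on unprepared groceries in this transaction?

Dozen eggs $2.64: unprepared groceries → 9.75% + 0.5% county = 10.25% → $0.27
Granola (1 lb) $7.51: unprepared groceries → 9.75% + 0.5% county = 10.25% → $0.77
Tax on unprepared groceries = $0.27 + $0.77 = $1.04

$1.04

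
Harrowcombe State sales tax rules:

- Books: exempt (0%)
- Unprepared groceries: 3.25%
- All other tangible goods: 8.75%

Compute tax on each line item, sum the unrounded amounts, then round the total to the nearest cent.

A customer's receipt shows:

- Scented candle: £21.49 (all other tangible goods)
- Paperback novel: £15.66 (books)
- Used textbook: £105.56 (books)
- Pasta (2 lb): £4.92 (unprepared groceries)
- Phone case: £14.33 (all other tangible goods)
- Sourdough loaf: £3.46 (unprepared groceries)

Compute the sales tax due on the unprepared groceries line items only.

£0.27

Pasta (2 lb) £4.92: unprepared groceries → 3.25% → £0.1599
Sourdough loaf £3.46: unprepared groceries → 3.25% → £0.11245
Tax on unprepared groceries: unrounded sum = £0.27235 → £0.27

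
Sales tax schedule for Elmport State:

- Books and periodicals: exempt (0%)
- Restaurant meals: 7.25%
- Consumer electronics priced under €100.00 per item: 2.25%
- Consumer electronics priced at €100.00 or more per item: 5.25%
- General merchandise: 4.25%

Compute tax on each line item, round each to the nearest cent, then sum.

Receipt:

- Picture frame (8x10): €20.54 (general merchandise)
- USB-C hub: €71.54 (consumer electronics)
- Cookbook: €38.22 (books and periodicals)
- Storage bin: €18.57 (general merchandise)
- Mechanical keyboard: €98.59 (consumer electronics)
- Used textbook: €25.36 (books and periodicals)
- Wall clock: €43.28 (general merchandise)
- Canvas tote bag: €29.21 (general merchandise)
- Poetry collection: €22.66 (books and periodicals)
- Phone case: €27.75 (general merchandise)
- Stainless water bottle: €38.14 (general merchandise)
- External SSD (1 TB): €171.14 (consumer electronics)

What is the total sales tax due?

Picture frame (8x10) €20.54: general merchandise → 4.25% → €0.87
USB-C hub €71.54: consumer electronics, under €100.00 → 2.25% → €1.61
Cookbook €38.22: books and periodicals → 0% → €0.00
Storage bin €18.57: general merchandise → 4.25% → €0.79
Mechanical keyboard €98.59: consumer electronics, under €100.00 → 2.25% → €2.22
Used textbook €25.36: books and periodicals → 0% → €0.00
Wall clock €43.28: general merchandise → 4.25% → €1.84
Canvas tote bag €29.21: general merchandise → 4.25% → €1.24
Poetry collection €22.66: books and periodicals → 0% → €0.00
Phone case €27.75: general merchandise → 4.25% → €1.18
Stainless water bottle €38.14: general merchandise → 4.25% → €1.62
External SSD (1 TB) €171.14: consumer electronics, €100.00 or more → 5.25% → €8.98
Total tax = €0.87 + €1.61 + €0.79 + €2.22 + €1.84 + €1.24 + €1.18 + €1.62 + €8.98 = €20.35

€20.35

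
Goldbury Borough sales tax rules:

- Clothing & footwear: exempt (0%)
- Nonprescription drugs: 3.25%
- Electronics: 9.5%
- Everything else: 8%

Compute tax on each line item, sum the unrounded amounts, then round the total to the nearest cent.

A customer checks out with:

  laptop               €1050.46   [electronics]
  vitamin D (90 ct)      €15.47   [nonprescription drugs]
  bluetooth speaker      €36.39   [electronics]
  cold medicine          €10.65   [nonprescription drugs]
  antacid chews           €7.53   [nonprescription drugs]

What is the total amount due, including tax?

Laptop €1050.46: electronics → 9.5% → €99.7937
Vitamin D (90 ct) €15.47: nonprescription drugs → 3.25% → €0.502775
Bluetooth speaker €36.39: electronics → 9.5% → €3.45705
Cold medicine €10.65: nonprescription drugs → 3.25% → €0.346125
Antacid chews €7.53: nonprescription drugs → 3.25% → €0.244725
Subtotal = €1120.50; unrounded tax = €104.344375 → €104.34; total due = €1224.84

€1224.84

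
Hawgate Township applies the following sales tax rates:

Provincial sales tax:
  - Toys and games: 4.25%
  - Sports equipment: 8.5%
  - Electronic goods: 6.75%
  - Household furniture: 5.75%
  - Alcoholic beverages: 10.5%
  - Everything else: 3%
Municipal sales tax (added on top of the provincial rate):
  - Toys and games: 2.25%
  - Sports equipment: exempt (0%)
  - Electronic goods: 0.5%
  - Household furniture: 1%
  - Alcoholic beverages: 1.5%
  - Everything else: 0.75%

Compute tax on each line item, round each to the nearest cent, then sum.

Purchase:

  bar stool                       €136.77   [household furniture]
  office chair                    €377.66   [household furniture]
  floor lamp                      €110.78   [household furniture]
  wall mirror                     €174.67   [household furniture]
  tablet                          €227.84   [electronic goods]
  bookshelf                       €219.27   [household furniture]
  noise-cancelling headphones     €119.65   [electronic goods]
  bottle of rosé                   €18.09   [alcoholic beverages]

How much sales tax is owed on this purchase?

€96.15

Bar stool €136.77: household furniture → 5.75% + 1% municipal = 6.75% → €9.23
Office chair €377.66: household furniture → 5.75% + 1% municipal = 6.75% → €25.49
Floor lamp €110.78: household furniture → 5.75% + 1% municipal = 6.75% → €7.48
Wall mirror €174.67: household furniture → 5.75% + 1% municipal = 6.75% → €11.79
Tablet €227.84: electronic goods → 6.75% + 0.5% municipal = 7.25% → €16.52
Bookshelf €219.27: household furniture → 5.75% + 1% municipal = 6.75% → €14.80
Noise-cancelling headphones €119.65: electronic goods → 6.75% + 0.5% municipal = 7.25% → €8.67
Bottle of rosé €18.09: alcoholic beverages → 10.5% + 1.5% municipal = 12% → €2.17
Total tax = €9.23 + €25.49 + €7.48 + €11.79 + €16.52 + €14.80 + €8.67 + €2.17 = €96.15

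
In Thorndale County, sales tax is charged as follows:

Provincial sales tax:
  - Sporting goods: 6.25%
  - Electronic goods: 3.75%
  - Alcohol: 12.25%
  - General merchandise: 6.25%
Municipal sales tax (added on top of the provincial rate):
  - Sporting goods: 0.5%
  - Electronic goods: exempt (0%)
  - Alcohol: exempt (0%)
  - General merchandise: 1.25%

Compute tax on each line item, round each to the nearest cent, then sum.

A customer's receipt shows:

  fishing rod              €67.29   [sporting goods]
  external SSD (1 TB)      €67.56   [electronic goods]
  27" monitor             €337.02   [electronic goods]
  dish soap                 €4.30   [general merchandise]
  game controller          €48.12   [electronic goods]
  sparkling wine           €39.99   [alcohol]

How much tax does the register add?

€26.73

Fishing rod €67.29: sporting goods → 6.25% + 0.5% municipal = 6.75% → €4.54
External SSD (1 TB) €67.56: electronic goods → 3.75% + 0% municipal = 3.75% → €2.53
27" monitor €337.02: electronic goods → 3.75% + 0% municipal = 3.75% → €12.64
Dish soap €4.30: general merchandise → 6.25% + 1.25% municipal = 7.5% → €0.32
Game controller €48.12: electronic goods → 3.75% + 0% municipal = 3.75% → €1.80
Sparkling wine €39.99: alcohol → 12.25% + 0% municipal = 12.25% → €4.90
Total tax = €4.54 + €2.53 + €12.64 + €0.32 + €1.80 + €4.90 = €26.73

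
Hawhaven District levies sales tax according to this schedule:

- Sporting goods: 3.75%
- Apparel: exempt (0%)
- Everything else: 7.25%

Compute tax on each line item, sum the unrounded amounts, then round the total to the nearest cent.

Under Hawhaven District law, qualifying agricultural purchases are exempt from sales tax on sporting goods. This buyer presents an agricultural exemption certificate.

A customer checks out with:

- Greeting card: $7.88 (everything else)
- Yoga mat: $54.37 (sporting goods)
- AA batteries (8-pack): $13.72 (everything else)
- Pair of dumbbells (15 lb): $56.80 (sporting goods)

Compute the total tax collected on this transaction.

Greeting card $7.88: everything else → 7.25% → $0.5713
Yoga mat $54.37: sporting goods, buyer-exempt → 0% → $0.00
AA batteries (8-pack) $13.72: everything else → 7.25% → $0.9947
Pair of dumbbells (15 lb) $56.80: sporting goods, buyer-exempt → 0% → $0.00
Unrounded tax sum = $1.566 → $1.57

$1.57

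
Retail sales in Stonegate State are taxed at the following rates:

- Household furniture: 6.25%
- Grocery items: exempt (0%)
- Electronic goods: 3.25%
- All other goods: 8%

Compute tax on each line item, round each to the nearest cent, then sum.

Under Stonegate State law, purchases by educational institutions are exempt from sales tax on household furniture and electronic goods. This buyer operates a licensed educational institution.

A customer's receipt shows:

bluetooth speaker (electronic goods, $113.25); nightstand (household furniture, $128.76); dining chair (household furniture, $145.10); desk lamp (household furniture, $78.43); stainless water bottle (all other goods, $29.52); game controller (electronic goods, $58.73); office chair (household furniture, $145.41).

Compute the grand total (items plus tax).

$701.56

Bluetooth speaker $113.25: electronic goods, buyer-exempt → 0% → $0.00
Nightstand $128.76: household furniture, buyer-exempt → 0% → $0.00
Dining chair $145.10: household furniture, buyer-exempt → 0% → $0.00
Desk lamp $78.43: household furniture, buyer-exempt → 0% → $0.00
Stainless water bottle $29.52: all other goods → 8% → $2.36
Game controller $58.73: electronic goods, buyer-exempt → 0% → $0.00
Office chair $145.41: household furniture, buyer-exempt → 0% → $0.00
Subtotal = $699.20; tax = $2.36; total due = $701.56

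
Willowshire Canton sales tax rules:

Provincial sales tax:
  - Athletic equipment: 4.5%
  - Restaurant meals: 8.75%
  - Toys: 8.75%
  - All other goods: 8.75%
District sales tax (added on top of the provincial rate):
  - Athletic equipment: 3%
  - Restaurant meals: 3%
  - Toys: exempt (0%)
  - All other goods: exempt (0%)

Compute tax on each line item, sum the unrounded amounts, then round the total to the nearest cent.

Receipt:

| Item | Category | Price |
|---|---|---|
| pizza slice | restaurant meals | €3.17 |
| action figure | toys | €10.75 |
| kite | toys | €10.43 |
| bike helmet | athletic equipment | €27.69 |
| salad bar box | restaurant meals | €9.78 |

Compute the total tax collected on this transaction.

Pizza slice €3.17: restaurant meals → 8.75% + 3% district = 11.75% → €0.372475
Action figure €10.75: toys → 8.75% + 0% district = 8.75% → €0.940625
Kite €10.43: toys → 8.75% + 0% district = 8.75% → €0.912625
Bike helmet €27.69: athletic equipment → 4.5% + 3% district = 7.5% → €2.07675
Salad bar box €9.78: restaurant meals → 8.75% + 3% district = 11.75% → €1.14915
Unrounded tax sum = €5.451625 → €5.45

€5.45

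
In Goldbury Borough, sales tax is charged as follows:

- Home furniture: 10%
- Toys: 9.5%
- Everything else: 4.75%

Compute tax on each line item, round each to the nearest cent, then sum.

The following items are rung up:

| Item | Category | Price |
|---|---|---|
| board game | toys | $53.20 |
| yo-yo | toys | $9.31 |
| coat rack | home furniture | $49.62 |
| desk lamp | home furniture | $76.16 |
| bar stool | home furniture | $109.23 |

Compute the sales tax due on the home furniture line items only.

Coat rack $49.62: home furniture → 10% → $4.96
Desk lamp $76.16: home furniture → 10% → $7.62
Bar stool $109.23: home furniture → 10% → $10.92
Tax on home furniture = $4.96 + $7.62 + $10.92 = $23.50

$23.50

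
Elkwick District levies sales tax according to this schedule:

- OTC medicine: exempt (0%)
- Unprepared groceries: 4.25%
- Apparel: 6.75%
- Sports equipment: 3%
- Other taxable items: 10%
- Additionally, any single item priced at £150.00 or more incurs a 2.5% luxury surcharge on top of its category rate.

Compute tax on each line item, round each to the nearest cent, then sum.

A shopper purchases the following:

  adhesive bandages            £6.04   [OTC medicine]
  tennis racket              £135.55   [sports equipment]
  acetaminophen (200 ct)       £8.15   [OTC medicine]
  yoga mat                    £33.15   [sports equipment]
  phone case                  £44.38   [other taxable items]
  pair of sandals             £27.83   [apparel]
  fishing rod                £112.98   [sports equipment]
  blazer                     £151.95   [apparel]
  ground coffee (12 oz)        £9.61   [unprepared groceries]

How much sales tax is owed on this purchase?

£29.24

Adhesive bandages £6.04: OTC medicine → 0% → £0.00
Tennis racket £135.55: sports equipment → 3% → £4.07
Acetaminophen (200 ct) £8.15: OTC medicine → 0% → £0.00
Yoga mat £33.15: sports equipment → 3% → £0.99
Phone case £44.38: other taxable items → 10% → £4.44
Pair of sandals £27.83: apparel → 6.75% → £1.88
Fishing rod £112.98: sports equipment → 3% → £3.39
Blazer £151.95: apparel → 6.75% + 2.5% surcharge = 9.25% → £14.06
Ground coffee (12 oz) £9.61: unprepared groceries → 4.25% → £0.41
Total tax = £4.07 + £0.99 + £4.44 + £1.88 + £3.39 + £14.06 + £0.41 = £29.24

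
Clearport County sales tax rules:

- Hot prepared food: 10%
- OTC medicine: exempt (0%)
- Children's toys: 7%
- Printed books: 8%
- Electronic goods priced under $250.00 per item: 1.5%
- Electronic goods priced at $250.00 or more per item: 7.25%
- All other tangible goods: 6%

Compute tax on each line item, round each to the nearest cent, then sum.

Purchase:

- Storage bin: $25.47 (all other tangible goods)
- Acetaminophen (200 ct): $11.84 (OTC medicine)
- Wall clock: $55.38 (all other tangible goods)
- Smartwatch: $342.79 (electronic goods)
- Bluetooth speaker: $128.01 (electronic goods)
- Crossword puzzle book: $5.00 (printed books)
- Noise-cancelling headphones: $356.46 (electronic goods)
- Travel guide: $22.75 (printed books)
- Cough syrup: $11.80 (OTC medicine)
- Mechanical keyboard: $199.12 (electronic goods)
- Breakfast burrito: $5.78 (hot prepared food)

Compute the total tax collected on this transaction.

$63.25

Storage bin $25.47: all other tangible goods → 6% → $1.53
Acetaminophen (200 ct) $11.84: OTC medicine → 0% → $0.00
Wall clock $55.38: all other tangible goods → 6% → $3.32
Smartwatch $342.79: electronic goods, $250.00 or more → 7.25% → $24.85
Bluetooth speaker $128.01: electronic goods, under $250.00 → 1.5% → $1.92
Crossword puzzle book $5.00: printed books → 8% → $0.40
Noise-cancelling headphones $356.46: electronic goods, $250.00 or more → 7.25% → $25.84
Travel guide $22.75: printed books → 8% → $1.82
Cough syrup $11.80: OTC medicine → 0% → $0.00
Mechanical keyboard $199.12: electronic goods, under $250.00 → 1.5% → $2.99
Breakfast burrito $5.78: hot prepared food → 10% → $0.58
Total tax = $1.53 + $3.32 + $24.85 + $1.92 + $0.40 + $25.84 + $1.82 + $2.99 + $0.58 = $63.25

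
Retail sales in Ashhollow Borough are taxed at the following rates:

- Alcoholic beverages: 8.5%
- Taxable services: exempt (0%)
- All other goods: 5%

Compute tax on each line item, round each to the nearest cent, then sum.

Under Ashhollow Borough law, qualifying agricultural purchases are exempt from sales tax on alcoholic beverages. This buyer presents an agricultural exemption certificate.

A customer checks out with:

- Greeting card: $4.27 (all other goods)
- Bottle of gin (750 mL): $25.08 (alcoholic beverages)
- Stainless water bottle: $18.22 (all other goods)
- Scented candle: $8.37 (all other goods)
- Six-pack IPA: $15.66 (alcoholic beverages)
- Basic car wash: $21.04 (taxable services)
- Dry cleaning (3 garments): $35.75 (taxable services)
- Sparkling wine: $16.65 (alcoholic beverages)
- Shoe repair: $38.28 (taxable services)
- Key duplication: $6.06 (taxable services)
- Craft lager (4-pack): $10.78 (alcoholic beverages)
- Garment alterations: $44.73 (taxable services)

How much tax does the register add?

$1.54

Greeting card $4.27: all other goods → 5% → $0.21
Bottle of gin (750 mL) $25.08: alcoholic beverages, buyer-exempt → 0% → $0.00
Stainless water bottle $18.22: all other goods → 5% → $0.91
Scented candle $8.37: all other goods → 5% → $0.42
Six-pack IPA $15.66: alcoholic beverages, buyer-exempt → 0% → $0.00
Basic car wash $21.04: taxable services → 0% → $0.00
Dry cleaning (3 garments) $35.75: taxable services → 0% → $0.00
Sparkling wine $16.65: alcoholic beverages, buyer-exempt → 0% → $0.00
Shoe repair $38.28: taxable services → 0% → $0.00
Key duplication $6.06: taxable services → 0% → $0.00
Craft lager (4-pack) $10.78: alcoholic beverages, buyer-exempt → 0% → $0.00
Garment alterations $44.73: taxable services → 0% → $0.00
Total tax = $0.21 + $0.91 + $0.42 = $1.54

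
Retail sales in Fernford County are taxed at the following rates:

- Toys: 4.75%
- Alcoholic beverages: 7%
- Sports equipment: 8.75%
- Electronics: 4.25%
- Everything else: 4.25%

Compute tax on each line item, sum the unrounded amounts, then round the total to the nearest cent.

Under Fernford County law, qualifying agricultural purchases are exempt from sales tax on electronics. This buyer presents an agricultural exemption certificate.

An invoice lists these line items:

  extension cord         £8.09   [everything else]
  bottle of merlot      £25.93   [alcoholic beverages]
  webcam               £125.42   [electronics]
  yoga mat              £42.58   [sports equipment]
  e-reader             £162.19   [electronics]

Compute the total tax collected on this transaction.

Extension cord £8.09: everything else → 4.25% → £0.343825
Bottle of merlot £25.93: alcoholic beverages → 7% → £1.8151
Webcam £125.42: electronics, buyer-exempt → 0% → £0.00
Yoga mat £42.58: sports equipment → 8.75% → £3.72575
E-reader £162.19: electronics, buyer-exempt → 0% → £0.00
Unrounded tax sum = £5.884675 → £5.88

£5.88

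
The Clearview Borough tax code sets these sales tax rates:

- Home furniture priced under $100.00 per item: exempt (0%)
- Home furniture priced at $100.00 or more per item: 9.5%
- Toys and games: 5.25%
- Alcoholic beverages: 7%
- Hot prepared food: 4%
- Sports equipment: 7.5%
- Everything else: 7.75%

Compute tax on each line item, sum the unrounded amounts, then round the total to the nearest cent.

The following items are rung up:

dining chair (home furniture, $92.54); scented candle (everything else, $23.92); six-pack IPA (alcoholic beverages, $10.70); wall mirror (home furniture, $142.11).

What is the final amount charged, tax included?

Dining chair $92.54: home furniture, under $100.00 → 0% → $0.00
Scented candle $23.92: everything else → 7.75% → $1.8538
Six-pack IPA $10.70: alcoholic beverages → 7% → $0.749
Wall mirror $142.11: home furniture, $100.00 or more → 9.5% → $13.50045
Subtotal = $269.27; unrounded tax = $16.10325 → $16.10; total due = $285.37

$285.37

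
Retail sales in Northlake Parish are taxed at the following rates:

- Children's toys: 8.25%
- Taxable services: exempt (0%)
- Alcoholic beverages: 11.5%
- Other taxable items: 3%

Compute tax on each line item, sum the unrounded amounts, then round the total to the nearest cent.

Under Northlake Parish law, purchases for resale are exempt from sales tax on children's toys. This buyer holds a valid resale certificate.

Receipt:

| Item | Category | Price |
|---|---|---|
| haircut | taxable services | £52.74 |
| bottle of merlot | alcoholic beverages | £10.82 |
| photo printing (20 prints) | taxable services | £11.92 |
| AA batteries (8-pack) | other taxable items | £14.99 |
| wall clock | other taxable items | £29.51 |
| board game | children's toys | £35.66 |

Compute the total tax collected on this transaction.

Haircut £52.74: taxable services → 0% → £0.00
Bottle of merlot £10.82: alcoholic beverages → 11.5% → £1.2443
Photo printing (20 prints) £11.92: taxable services → 0% → £0.00
AA batteries (8-pack) £14.99: other taxable items → 3% → £0.4497
Wall clock £29.51: other taxable items → 3% → £0.8853
Board game £35.66: children's toys, buyer-exempt → 0% → £0.00
Unrounded tax sum = £2.5793 → £2.58

£2.58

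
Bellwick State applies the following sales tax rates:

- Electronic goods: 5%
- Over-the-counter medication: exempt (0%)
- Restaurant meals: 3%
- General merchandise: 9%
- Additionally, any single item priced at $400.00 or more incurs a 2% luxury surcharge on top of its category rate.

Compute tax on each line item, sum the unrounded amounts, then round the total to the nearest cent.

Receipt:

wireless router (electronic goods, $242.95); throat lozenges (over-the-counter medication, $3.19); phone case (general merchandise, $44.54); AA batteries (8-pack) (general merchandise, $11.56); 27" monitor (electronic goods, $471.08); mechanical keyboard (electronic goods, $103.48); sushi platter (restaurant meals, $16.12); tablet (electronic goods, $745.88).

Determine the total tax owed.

$108.04

Wireless router $242.95: electronic goods → 5% → $12.1475
Throat lozenges $3.19: over-the-counter medication → 0% → $0.00
Phone case $44.54: general merchandise → 9% → $4.0086
AA batteries (8-pack) $11.56: general merchandise → 9% → $1.0404
27" monitor $471.08: electronic goods → 5% + 2% surcharge = 7% → $32.9756
Mechanical keyboard $103.48: electronic goods → 5% → $5.174
Sushi platter $16.12: restaurant meals → 3% → $0.4836
Tablet $745.88: electronic goods → 5% + 2% surcharge = 7% → $52.2116
Unrounded tax sum = $108.0413 → $108.04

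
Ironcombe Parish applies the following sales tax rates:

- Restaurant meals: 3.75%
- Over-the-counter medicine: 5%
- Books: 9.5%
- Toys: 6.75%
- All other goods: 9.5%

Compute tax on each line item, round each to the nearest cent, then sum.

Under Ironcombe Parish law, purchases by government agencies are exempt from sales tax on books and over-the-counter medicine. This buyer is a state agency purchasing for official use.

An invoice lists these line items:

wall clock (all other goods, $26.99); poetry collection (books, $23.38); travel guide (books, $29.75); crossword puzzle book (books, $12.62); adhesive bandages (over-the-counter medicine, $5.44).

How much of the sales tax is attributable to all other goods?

$2.56

Wall clock $26.99: all other goods → 9.5% → $2.56
Tax on all other goods = $2.56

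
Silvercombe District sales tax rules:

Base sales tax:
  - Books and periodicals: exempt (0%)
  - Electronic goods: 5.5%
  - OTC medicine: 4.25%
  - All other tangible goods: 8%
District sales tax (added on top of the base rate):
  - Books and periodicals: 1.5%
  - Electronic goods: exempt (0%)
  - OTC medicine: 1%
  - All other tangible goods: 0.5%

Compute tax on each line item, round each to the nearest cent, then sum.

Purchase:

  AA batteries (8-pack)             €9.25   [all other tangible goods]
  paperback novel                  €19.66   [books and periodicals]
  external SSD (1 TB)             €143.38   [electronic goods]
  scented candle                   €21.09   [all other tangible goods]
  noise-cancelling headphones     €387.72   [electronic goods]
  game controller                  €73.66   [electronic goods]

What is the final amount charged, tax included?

€690.89

AA batteries (8-pack) €9.25: all other tangible goods → 8% + 0.5% district = 8.5% → €0.79
Paperback novel €19.66: books and periodicals → 0% + 1.5% district = 1.5% → €0.29
External SSD (1 TB) €143.38: electronic goods → 5.5% + 0% district = 5.5% → €7.89
Scented candle €21.09: all other tangible goods → 8% + 0.5% district = 8.5% → €1.79
Noise-cancelling headphones €387.72: electronic goods → 5.5% + 0% district = 5.5% → €21.32
Game controller €73.66: electronic goods → 5.5% + 0% district = 5.5% → €4.05
Subtotal = €654.76; tax = €36.13; total due = €690.89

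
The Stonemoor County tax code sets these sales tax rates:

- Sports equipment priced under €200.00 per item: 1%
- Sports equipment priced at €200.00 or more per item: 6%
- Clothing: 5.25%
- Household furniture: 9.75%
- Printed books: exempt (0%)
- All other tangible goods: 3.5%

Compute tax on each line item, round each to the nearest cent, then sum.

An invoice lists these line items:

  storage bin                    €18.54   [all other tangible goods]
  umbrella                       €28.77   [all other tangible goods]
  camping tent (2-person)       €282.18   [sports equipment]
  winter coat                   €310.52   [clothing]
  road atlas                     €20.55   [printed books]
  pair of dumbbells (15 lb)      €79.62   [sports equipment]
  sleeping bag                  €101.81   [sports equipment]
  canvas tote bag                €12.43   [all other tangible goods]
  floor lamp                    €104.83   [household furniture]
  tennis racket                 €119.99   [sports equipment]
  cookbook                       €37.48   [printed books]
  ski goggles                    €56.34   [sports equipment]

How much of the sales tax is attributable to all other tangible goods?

Storage bin €18.54: all other tangible goods → 3.5% → €0.65
Umbrella €28.77: all other tangible goods → 3.5% → €1.01
Canvas tote bag €12.43: all other tangible goods → 3.5% → €0.44
Tax on all other tangible goods = €0.65 + €1.01 + €0.44 = €2.10

€2.10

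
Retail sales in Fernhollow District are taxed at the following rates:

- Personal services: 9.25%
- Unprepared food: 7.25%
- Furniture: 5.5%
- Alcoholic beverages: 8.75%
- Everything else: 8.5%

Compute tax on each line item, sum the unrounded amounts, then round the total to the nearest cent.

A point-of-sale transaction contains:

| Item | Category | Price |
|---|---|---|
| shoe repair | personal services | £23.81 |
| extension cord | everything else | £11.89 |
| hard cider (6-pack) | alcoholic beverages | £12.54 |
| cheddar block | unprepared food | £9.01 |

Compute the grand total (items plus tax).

Shoe repair £23.81: personal services → 9.25% → £2.202425
Extension cord £11.89: everything else → 8.5% → £1.01065
Hard cider (6-pack) £12.54: alcoholic beverages → 8.75% → £1.09725
Cheddar block £9.01: unprepared food → 7.25% → £0.653225
Subtotal = £57.25; unrounded tax = £4.96355 → £4.96; total due = £62.21

£62.21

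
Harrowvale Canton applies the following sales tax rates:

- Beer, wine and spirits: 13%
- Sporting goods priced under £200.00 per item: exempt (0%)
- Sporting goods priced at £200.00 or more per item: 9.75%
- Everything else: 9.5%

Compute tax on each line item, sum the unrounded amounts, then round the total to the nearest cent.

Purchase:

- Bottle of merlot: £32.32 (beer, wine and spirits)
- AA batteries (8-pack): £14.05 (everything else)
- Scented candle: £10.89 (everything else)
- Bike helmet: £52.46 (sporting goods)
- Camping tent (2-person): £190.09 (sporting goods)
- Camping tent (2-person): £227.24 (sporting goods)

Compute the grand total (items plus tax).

Bottle of merlot £32.32: beer, wine and spirits → 13% → £4.2016
AA batteries (8-pack) £14.05: everything else → 9.5% → £1.33475
Scented candle £10.89: everything else → 9.5% → £1.03455
Bike helmet £52.46: sporting goods, under £200.00 → 0% → £0.00
Camping tent (2-person) £190.09: sporting goods, under £200.00 → 0% → £0.00
Camping tent (2-person) £227.24: sporting goods, £200.00 or more → 9.75% → £22.1559
Subtotal = £527.05; unrounded tax = £28.7268 → £28.73; total due = £555.78

£555.78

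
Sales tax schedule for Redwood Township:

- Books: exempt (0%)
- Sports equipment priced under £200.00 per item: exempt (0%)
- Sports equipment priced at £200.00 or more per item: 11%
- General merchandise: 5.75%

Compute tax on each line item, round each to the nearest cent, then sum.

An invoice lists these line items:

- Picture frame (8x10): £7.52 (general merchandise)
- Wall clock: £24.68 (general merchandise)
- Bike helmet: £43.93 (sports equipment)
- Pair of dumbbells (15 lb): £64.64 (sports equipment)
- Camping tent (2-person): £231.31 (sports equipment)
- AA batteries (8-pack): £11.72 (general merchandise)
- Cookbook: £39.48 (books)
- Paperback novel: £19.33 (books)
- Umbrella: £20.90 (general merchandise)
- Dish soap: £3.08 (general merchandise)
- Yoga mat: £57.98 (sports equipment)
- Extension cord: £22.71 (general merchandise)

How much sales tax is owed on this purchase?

Picture frame (8x10) £7.52: general merchandise → 5.75% → £0.43
Wall clock £24.68: general merchandise → 5.75% → £1.42
Bike helmet £43.93: sports equipment, under £200.00 → 0% → £0.00
Pair of dumbbells (15 lb) £64.64: sports equipment, under £200.00 → 0% → £0.00
Camping tent (2-person) £231.31: sports equipment, £200.00 or more → 11% → £25.44
AA batteries (8-pack) £11.72: general merchandise → 5.75% → £0.67
Cookbook £39.48: books → 0% → £0.00
Paperback novel £19.33: books → 0% → £0.00
Umbrella £20.90: general merchandise → 5.75% → £1.20
Dish soap £3.08: general merchandise → 5.75% → £0.18
Yoga mat £57.98: sports equipment, under £200.00 → 0% → £0.00
Extension cord £22.71: general merchandise → 5.75% → £1.31
Total tax = £0.43 + £1.42 + £25.44 + £0.67 + £1.20 + £0.18 + £1.31 = £30.65

£30.65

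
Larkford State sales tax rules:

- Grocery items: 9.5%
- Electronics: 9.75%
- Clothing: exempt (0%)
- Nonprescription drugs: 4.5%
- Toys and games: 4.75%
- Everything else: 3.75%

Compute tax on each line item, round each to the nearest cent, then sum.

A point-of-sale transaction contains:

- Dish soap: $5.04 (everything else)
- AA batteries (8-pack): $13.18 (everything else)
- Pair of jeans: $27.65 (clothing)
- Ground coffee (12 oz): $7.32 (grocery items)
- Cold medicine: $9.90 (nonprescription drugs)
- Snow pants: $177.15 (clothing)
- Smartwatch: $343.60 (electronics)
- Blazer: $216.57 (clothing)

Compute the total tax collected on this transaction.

$35.33

Dish soap $5.04: everything else → 3.75% → $0.19
AA batteries (8-pack) $13.18: everything else → 3.75% → $0.49
Pair of jeans $27.65: clothing → 0% → $0.00
Ground coffee (12 oz) $7.32: grocery items → 9.5% → $0.70
Cold medicine $9.90: nonprescription drugs → 4.5% → $0.45
Snow pants $177.15: clothing → 0% → $0.00
Smartwatch $343.60: electronics → 9.75% → $33.50
Blazer $216.57: clothing → 0% → $0.00
Total tax = $0.19 + $0.49 + $0.70 + $0.45 + $33.50 = $35.33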